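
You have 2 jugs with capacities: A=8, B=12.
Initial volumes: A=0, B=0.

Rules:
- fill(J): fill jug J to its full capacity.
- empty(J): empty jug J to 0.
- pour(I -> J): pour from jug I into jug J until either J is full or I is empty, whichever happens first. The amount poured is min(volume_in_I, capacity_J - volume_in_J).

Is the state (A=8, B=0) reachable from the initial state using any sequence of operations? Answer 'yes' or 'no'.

BFS from (A=0, B=0):
  1. fill(A) -> (A=8 B=0)
Target reached → yes.

Answer: yes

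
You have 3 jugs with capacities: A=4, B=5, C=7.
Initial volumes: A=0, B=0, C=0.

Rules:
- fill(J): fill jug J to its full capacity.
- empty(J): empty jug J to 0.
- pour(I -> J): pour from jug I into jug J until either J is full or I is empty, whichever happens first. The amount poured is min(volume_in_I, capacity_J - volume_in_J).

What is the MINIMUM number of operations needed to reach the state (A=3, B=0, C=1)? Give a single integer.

Answer: 7

Derivation:
BFS from (A=0, B=0, C=0). One shortest path:
  1. fill(A) -> (A=4 B=0 C=0)
  2. fill(B) -> (A=4 B=5 C=0)
  3. pour(B -> C) -> (A=4 B=0 C=5)
  4. pour(A -> B) -> (A=0 B=4 C=5)
  5. pour(C -> A) -> (A=4 B=4 C=1)
  6. pour(A -> B) -> (A=3 B=5 C=1)
  7. empty(B) -> (A=3 B=0 C=1)
Reached target in 7 moves.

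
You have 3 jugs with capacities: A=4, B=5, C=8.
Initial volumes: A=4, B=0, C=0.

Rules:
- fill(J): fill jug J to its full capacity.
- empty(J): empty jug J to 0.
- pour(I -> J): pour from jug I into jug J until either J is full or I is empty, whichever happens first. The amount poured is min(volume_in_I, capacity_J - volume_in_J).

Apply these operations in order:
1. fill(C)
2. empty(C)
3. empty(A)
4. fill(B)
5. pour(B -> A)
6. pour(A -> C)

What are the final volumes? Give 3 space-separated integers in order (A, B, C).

Answer: 0 1 4

Derivation:
Step 1: fill(C) -> (A=4 B=0 C=8)
Step 2: empty(C) -> (A=4 B=0 C=0)
Step 3: empty(A) -> (A=0 B=0 C=0)
Step 4: fill(B) -> (A=0 B=5 C=0)
Step 5: pour(B -> A) -> (A=4 B=1 C=0)
Step 6: pour(A -> C) -> (A=0 B=1 C=4)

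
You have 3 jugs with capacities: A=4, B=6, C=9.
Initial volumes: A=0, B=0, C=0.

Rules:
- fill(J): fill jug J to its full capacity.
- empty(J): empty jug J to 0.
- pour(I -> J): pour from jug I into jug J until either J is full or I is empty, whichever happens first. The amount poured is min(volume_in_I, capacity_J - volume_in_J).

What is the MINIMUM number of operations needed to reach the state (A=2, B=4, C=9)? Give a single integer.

Answer: 6

Derivation:
BFS from (A=0, B=0, C=0). One shortest path:
  1. fill(B) -> (A=0 B=6 C=0)
  2. pour(B -> A) -> (A=4 B=2 C=0)
  3. pour(A -> C) -> (A=0 B=2 C=4)
  4. pour(B -> A) -> (A=2 B=0 C=4)
  5. pour(C -> B) -> (A=2 B=4 C=0)
  6. fill(C) -> (A=2 B=4 C=9)
Reached target in 6 moves.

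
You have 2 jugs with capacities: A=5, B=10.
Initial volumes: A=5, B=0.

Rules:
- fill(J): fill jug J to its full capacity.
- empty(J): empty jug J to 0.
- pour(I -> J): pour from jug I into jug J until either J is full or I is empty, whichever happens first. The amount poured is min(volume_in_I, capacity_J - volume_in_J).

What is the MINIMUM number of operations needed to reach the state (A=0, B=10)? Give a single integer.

Answer: 2

Derivation:
BFS from (A=5, B=0). One shortest path:
  1. empty(A) -> (A=0 B=0)
  2. fill(B) -> (A=0 B=10)
Reached target in 2 moves.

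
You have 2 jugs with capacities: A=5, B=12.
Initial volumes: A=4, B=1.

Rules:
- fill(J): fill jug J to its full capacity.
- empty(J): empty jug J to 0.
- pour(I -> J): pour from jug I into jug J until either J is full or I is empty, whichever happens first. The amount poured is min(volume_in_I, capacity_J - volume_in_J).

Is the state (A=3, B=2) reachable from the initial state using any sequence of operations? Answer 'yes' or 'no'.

Answer: no

Derivation:
BFS explored all 35 reachable states.
Reachable set includes: (0,0), (0,1), (0,2), (0,3), (0,4), (0,5), (0,6), (0,7), (0,8), (0,9), (0,10), (0,11) ...
Target (A=3, B=2) not in reachable set → no.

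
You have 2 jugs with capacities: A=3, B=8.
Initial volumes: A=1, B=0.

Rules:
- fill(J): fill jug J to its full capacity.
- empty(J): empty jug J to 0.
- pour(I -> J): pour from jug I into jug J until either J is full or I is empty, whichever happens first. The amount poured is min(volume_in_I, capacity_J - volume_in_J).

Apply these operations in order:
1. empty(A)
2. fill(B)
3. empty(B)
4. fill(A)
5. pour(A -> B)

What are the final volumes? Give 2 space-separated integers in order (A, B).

Answer: 0 3

Derivation:
Step 1: empty(A) -> (A=0 B=0)
Step 2: fill(B) -> (A=0 B=8)
Step 3: empty(B) -> (A=0 B=0)
Step 4: fill(A) -> (A=3 B=0)
Step 5: pour(A -> B) -> (A=0 B=3)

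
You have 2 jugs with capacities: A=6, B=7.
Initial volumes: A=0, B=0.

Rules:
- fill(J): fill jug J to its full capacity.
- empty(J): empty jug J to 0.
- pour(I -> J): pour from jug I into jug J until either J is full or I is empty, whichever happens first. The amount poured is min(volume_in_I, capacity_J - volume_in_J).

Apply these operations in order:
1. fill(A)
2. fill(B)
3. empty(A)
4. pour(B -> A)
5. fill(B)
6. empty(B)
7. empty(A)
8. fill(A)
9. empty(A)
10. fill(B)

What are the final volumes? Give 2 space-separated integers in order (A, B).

Answer: 0 7

Derivation:
Step 1: fill(A) -> (A=6 B=0)
Step 2: fill(B) -> (A=6 B=7)
Step 3: empty(A) -> (A=0 B=7)
Step 4: pour(B -> A) -> (A=6 B=1)
Step 5: fill(B) -> (A=6 B=7)
Step 6: empty(B) -> (A=6 B=0)
Step 7: empty(A) -> (A=0 B=0)
Step 8: fill(A) -> (A=6 B=0)
Step 9: empty(A) -> (A=0 B=0)
Step 10: fill(B) -> (A=0 B=7)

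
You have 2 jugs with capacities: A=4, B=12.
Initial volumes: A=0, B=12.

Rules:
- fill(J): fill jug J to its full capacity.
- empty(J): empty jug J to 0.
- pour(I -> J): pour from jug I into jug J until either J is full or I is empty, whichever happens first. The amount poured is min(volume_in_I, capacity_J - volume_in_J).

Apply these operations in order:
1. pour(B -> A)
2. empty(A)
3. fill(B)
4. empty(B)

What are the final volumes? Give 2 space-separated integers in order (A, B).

Step 1: pour(B -> A) -> (A=4 B=8)
Step 2: empty(A) -> (A=0 B=8)
Step 3: fill(B) -> (A=0 B=12)
Step 4: empty(B) -> (A=0 B=0)

Answer: 0 0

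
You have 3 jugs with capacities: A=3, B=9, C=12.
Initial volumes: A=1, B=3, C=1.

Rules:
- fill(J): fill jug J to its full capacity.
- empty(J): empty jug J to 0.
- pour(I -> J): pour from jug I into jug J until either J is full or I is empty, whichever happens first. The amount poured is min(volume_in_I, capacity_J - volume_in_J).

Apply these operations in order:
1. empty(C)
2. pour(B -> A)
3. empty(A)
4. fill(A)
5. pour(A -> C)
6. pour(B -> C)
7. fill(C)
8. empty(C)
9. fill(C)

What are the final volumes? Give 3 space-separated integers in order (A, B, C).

Answer: 0 0 12

Derivation:
Step 1: empty(C) -> (A=1 B=3 C=0)
Step 2: pour(B -> A) -> (A=3 B=1 C=0)
Step 3: empty(A) -> (A=0 B=1 C=0)
Step 4: fill(A) -> (A=3 B=1 C=0)
Step 5: pour(A -> C) -> (A=0 B=1 C=3)
Step 6: pour(B -> C) -> (A=0 B=0 C=4)
Step 7: fill(C) -> (A=0 B=0 C=12)
Step 8: empty(C) -> (A=0 B=0 C=0)
Step 9: fill(C) -> (A=0 B=0 C=12)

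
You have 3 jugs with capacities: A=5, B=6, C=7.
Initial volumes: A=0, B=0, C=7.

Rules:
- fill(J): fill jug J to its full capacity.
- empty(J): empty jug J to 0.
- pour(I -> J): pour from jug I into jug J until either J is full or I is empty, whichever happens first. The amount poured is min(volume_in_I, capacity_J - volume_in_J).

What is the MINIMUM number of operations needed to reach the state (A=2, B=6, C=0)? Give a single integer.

BFS from (A=0, B=0, C=7). One shortest path:
  1. fill(B) -> (A=0 B=6 C=7)
  2. pour(C -> A) -> (A=5 B=6 C=2)
  3. empty(A) -> (A=0 B=6 C=2)
  4. pour(C -> A) -> (A=2 B=6 C=0)
Reached target in 4 moves.

Answer: 4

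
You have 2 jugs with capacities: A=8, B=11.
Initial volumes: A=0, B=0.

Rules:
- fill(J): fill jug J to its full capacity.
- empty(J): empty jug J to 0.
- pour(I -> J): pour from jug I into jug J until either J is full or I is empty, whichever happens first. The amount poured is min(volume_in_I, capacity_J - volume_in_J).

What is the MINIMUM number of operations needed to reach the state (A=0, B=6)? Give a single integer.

Answer: 7

Derivation:
BFS from (A=0, B=0). One shortest path:
  1. fill(B) -> (A=0 B=11)
  2. pour(B -> A) -> (A=8 B=3)
  3. empty(A) -> (A=0 B=3)
  4. pour(B -> A) -> (A=3 B=0)
  5. fill(B) -> (A=3 B=11)
  6. pour(B -> A) -> (A=8 B=6)
  7. empty(A) -> (A=0 B=6)
Reached target in 7 moves.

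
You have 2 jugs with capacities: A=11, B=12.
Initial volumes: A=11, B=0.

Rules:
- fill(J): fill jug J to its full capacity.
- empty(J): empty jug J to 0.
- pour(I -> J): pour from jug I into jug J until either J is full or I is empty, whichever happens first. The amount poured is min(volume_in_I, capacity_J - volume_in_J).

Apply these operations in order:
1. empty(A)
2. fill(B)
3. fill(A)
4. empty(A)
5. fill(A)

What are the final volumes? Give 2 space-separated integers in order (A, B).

Step 1: empty(A) -> (A=0 B=0)
Step 2: fill(B) -> (A=0 B=12)
Step 3: fill(A) -> (A=11 B=12)
Step 4: empty(A) -> (A=0 B=12)
Step 5: fill(A) -> (A=11 B=12)

Answer: 11 12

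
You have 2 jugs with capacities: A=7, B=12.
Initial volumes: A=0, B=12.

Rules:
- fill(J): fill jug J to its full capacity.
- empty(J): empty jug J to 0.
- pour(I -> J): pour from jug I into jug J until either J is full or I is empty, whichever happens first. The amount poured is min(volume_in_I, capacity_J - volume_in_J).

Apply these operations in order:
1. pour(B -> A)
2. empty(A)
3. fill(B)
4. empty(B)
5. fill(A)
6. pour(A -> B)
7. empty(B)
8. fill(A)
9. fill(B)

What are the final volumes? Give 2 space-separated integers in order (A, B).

Step 1: pour(B -> A) -> (A=7 B=5)
Step 2: empty(A) -> (A=0 B=5)
Step 3: fill(B) -> (A=0 B=12)
Step 4: empty(B) -> (A=0 B=0)
Step 5: fill(A) -> (A=7 B=0)
Step 6: pour(A -> B) -> (A=0 B=7)
Step 7: empty(B) -> (A=0 B=0)
Step 8: fill(A) -> (A=7 B=0)
Step 9: fill(B) -> (A=7 B=12)

Answer: 7 12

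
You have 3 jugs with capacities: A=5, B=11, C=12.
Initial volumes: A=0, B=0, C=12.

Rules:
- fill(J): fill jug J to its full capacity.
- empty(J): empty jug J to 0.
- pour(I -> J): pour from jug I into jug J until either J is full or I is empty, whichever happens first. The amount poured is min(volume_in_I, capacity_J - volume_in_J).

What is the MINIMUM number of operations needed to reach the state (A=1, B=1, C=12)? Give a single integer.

BFS from (A=0, B=0, C=12). One shortest path:
  1. pour(C -> B) -> (A=0 B=11 C=1)
  2. pour(B -> A) -> (A=5 B=6 C=1)
  3. empty(A) -> (A=0 B=6 C=1)
  4. pour(B -> A) -> (A=5 B=1 C=1)
  5. empty(A) -> (A=0 B=1 C=1)
  6. pour(C -> A) -> (A=1 B=1 C=0)
  7. fill(C) -> (A=1 B=1 C=12)
Reached target in 7 moves.

Answer: 7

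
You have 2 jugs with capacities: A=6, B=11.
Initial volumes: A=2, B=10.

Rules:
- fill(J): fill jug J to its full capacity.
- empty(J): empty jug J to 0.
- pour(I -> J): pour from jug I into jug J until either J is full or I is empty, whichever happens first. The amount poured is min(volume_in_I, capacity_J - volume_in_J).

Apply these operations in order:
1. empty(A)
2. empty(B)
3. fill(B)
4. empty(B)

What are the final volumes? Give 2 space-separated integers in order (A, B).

Step 1: empty(A) -> (A=0 B=10)
Step 2: empty(B) -> (A=0 B=0)
Step 3: fill(B) -> (A=0 B=11)
Step 4: empty(B) -> (A=0 B=0)

Answer: 0 0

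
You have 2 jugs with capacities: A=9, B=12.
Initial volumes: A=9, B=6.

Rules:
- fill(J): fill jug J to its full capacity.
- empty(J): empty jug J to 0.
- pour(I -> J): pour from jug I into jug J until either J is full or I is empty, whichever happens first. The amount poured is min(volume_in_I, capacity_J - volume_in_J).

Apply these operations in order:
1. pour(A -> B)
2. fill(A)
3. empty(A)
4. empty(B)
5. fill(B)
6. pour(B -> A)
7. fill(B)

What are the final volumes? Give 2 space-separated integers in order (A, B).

Answer: 9 12

Derivation:
Step 1: pour(A -> B) -> (A=3 B=12)
Step 2: fill(A) -> (A=9 B=12)
Step 3: empty(A) -> (A=0 B=12)
Step 4: empty(B) -> (A=0 B=0)
Step 5: fill(B) -> (A=0 B=12)
Step 6: pour(B -> A) -> (A=9 B=3)
Step 7: fill(B) -> (A=9 B=12)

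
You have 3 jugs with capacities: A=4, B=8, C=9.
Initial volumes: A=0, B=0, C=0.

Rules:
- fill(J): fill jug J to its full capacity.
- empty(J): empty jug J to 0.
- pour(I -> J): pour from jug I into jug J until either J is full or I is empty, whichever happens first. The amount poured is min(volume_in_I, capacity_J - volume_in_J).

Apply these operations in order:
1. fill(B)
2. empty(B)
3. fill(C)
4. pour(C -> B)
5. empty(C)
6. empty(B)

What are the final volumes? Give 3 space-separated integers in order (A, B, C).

Step 1: fill(B) -> (A=0 B=8 C=0)
Step 2: empty(B) -> (A=0 B=0 C=0)
Step 3: fill(C) -> (A=0 B=0 C=9)
Step 4: pour(C -> B) -> (A=0 B=8 C=1)
Step 5: empty(C) -> (A=0 B=8 C=0)
Step 6: empty(B) -> (A=0 B=0 C=0)

Answer: 0 0 0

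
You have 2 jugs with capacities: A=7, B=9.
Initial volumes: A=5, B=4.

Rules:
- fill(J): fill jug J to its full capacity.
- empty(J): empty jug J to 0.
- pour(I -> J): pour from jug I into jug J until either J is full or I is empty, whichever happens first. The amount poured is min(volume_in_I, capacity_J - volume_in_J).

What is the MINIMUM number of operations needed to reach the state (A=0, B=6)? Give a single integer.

BFS from (A=5, B=4). One shortest path:
  1. empty(A) -> (A=0 B=4)
  2. pour(B -> A) -> (A=4 B=0)
  3. fill(B) -> (A=4 B=9)
  4. pour(B -> A) -> (A=7 B=6)
  5. empty(A) -> (A=0 B=6)
Reached target in 5 moves.

Answer: 5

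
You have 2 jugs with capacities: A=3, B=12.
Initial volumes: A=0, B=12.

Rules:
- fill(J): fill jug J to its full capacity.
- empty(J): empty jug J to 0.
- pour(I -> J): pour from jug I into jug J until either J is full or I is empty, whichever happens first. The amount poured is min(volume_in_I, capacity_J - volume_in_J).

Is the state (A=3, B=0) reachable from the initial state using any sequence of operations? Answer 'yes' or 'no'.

BFS from (A=0, B=12):
  1. fill(A) -> (A=3 B=12)
  2. empty(B) -> (A=3 B=0)
Target reached → yes.

Answer: yes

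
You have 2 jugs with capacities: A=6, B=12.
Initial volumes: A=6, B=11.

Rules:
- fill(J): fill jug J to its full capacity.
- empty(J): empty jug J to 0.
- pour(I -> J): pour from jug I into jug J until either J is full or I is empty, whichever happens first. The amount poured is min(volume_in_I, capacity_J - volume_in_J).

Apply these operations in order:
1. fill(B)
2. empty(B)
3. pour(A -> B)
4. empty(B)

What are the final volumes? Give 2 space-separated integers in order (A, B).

Answer: 0 0

Derivation:
Step 1: fill(B) -> (A=6 B=12)
Step 2: empty(B) -> (A=6 B=0)
Step 3: pour(A -> B) -> (A=0 B=6)
Step 4: empty(B) -> (A=0 B=0)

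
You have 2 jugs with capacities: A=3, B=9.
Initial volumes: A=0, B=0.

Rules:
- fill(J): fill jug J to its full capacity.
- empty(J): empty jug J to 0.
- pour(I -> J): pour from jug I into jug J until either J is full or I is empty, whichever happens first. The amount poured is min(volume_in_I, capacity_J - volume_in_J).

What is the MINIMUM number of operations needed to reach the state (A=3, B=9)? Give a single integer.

BFS from (A=0, B=0). One shortest path:
  1. fill(A) -> (A=3 B=0)
  2. fill(B) -> (A=3 B=9)
Reached target in 2 moves.

Answer: 2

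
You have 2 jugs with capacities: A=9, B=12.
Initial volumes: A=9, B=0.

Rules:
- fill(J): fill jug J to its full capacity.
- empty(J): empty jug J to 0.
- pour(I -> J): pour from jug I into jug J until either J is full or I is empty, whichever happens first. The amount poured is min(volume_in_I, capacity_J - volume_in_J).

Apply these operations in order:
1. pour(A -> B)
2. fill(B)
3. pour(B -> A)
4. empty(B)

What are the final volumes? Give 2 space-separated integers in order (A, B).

Step 1: pour(A -> B) -> (A=0 B=9)
Step 2: fill(B) -> (A=0 B=12)
Step 3: pour(B -> A) -> (A=9 B=3)
Step 4: empty(B) -> (A=9 B=0)

Answer: 9 0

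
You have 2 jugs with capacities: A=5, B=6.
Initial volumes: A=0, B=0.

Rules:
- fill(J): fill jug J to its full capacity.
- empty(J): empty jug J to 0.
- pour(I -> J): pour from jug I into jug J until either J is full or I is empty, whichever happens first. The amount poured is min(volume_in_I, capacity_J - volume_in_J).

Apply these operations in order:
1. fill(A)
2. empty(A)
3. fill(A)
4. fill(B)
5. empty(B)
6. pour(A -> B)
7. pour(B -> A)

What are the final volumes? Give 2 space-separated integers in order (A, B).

Answer: 5 0

Derivation:
Step 1: fill(A) -> (A=5 B=0)
Step 2: empty(A) -> (A=0 B=0)
Step 3: fill(A) -> (A=5 B=0)
Step 4: fill(B) -> (A=5 B=6)
Step 5: empty(B) -> (A=5 B=0)
Step 6: pour(A -> B) -> (A=0 B=5)
Step 7: pour(B -> A) -> (A=5 B=0)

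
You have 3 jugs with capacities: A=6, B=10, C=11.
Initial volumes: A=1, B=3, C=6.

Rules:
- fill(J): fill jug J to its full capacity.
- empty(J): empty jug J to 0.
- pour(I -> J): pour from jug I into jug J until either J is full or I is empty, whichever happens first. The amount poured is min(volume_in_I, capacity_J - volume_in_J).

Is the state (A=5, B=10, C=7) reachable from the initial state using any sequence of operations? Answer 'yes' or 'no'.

BFS from (A=1, B=3, C=6):
  1. pour(A -> C) -> (A=0 B=3 C=7)
  2. fill(A) -> (A=6 B=3 C=7)
  3. pour(A -> B) -> (A=0 B=9 C=7)
  4. fill(A) -> (A=6 B=9 C=7)
  5. pour(A -> B) -> (A=5 B=10 C=7)
Target reached → yes.

Answer: yes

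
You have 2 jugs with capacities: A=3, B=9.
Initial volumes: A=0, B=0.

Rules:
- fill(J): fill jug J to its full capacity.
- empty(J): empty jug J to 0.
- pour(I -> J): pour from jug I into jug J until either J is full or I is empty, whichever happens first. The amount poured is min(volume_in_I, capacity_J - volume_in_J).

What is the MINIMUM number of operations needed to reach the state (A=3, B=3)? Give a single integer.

BFS from (A=0, B=0). One shortest path:
  1. fill(A) -> (A=3 B=0)
  2. pour(A -> B) -> (A=0 B=3)
  3. fill(A) -> (A=3 B=3)
Reached target in 3 moves.

Answer: 3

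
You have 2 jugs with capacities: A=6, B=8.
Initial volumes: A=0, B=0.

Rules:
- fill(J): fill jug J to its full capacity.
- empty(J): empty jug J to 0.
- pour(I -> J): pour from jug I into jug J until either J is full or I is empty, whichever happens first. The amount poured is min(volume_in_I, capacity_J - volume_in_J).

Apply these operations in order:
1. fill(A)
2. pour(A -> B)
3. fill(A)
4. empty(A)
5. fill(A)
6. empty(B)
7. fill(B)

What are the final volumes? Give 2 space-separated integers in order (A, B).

Answer: 6 8

Derivation:
Step 1: fill(A) -> (A=6 B=0)
Step 2: pour(A -> B) -> (A=0 B=6)
Step 3: fill(A) -> (A=6 B=6)
Step 4: empty(A) -> (A=0 B=6)
Step 5: fill(A) -> (A=6 B=6)
Step 6: empty(B) -> (A=6 B=0)
Step 7: fill(B) -> (A=6 B=8)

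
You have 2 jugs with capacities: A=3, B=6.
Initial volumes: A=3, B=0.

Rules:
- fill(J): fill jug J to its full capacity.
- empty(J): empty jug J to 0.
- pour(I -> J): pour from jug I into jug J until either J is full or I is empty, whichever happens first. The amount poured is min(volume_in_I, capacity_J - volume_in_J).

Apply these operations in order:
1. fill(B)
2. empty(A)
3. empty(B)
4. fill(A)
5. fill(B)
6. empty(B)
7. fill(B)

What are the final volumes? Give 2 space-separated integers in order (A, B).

Answer: 3 6

Derivation:
Step 1: fill(B) -> (A=3 B=6)
Step 2: empty(A) -> (A=0 B=6)
Step 3: empty(B) -> (A=0 B=0)
Step 4: fill(A) -> (A=3 B=0)
Step 5: fill(B) -> (A=3 B=6)
Step 6: empty(B) -> (A=3 B=0)
Step 7: fill(B) -> (A=3 B=6)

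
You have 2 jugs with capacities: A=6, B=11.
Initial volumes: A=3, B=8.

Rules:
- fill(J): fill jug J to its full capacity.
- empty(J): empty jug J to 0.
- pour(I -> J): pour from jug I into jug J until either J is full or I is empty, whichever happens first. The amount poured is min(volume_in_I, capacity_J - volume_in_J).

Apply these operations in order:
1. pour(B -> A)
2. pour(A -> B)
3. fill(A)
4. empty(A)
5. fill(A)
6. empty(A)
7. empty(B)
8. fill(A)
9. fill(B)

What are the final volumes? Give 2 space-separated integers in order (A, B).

Step 1: pour(B -> A) -> (A=6 B=5)
Step 2: pour(A -> B) -> (A=0 B=11)
Step 3: fill(A) -> (A=6 B=11)
Step 4: empty(A) -> (A=0 B=11)
Step 5: fill(A) -> (A=6 B=11)
Step 6: empty(A) -> (A=0 B=11)
Step 7: empty(B) -> (A=0 B=0)
Step 8: fill(A) -> (A=6 B=0)
Step 9: fill(B) -> (A=6 B=11)

Answer: 6 11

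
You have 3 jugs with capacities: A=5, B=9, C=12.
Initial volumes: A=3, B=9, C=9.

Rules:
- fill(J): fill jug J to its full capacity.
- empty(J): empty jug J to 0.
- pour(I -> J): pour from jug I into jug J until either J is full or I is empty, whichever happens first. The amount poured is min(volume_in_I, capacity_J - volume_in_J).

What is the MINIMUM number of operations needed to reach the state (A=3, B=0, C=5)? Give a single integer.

BFS from (A=3, B=9, C=9). One shortest path:
  1. empty(B) -> (A=3 B=0 C=9)
  2. empty(C) -> (A=3 B=0 C=0)
  3. pour(A -> B) -> (A=0 B=3 C=0)
  4. fill(A) -> (A=5 B=3 C=0)
  5. pour(A -> C) -> (A=0 B=3 C=5)
  6. pour(B -> A) -> (A=3 B=0 C=5)
Reached target in 6 moves.

Answer: 6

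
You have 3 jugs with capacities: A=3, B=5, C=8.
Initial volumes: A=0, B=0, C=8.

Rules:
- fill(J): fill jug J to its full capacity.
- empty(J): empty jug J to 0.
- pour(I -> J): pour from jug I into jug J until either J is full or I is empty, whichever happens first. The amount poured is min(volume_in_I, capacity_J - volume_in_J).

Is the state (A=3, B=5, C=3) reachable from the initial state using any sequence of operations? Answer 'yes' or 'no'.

Answer: yes

Derivation:
BFS from (A=0, B=0, C=8):
  1. fill(A) -> (A=3 B=0 C=8)
  2. pour(C -> B) -> (A=3 B=5 C=3)
Target reached → yes.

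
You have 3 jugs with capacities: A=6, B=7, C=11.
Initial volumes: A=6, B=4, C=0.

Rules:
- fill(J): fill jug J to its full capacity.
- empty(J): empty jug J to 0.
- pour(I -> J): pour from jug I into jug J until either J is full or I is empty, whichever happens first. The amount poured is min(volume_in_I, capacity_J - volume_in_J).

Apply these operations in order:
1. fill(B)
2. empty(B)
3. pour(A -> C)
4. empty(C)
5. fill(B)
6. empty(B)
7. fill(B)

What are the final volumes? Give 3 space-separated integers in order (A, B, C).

Step 1: fill(B) -> (A=6 B=7 C=0)
Step 2: empty(B) -> (A=6 B=0 C=0)
Step 3: pour(A -> C) -> (A=0 B=0 C=6)
Step 4: empty(C) -> (A=0 B=0 C=0)
Step 5: fill(B) -> (A=0 B=7 C=0)
Step 6: empty(B) -> (A=0 B=0 C=0)
Step 7: fill(B) -> (A=0 B=7 C=0)

Answer: 0 7 0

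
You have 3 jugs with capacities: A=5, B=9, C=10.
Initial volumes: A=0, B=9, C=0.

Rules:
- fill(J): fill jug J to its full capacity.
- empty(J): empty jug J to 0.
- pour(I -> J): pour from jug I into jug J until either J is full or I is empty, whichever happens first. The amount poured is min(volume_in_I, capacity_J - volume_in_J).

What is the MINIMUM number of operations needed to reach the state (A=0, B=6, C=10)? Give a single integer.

Answer: 8

Derivation:
BFS from (A=0, B=9, C=0). One shortest path:
  1. fill(A) -> (A=5 B=9 C=0)
  2. empty(B) -> (A=5 B=0 C=0)
  3. fill(C) -> (A=5 B=0 C=10)
  4. pour(A -> B) -> (A=0 B=5 C=10)
  5. pour(C -> B) -> (A=0 B=9 C=6)
  6. empty(B) -> (A=0 B=0 C=6)
  7. pour(C -> B) -> (A=0 B=6 C=0)
  8. fill(C) -> (A=0 B=6 C=10)
Reached target in 8 moves.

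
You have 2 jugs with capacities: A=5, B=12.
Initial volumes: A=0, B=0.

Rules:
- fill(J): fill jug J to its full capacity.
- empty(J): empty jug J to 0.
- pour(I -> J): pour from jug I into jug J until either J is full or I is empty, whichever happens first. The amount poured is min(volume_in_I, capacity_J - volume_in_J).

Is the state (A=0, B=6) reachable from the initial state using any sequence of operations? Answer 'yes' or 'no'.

Answer: yes

Derivation:
BFS from (A=0, B=0):
  1. fill(A) -> (A=5 B=0)
  2. pour(A -> B) -> (A=0 B=5)
  3. fill(A) -> (A=5 B=5)
  4. pour(A -> B) -> (A=0 B=10)
  5. fill(A) -> (A=5 B=10)
  6. pour(A -> B) -> (A=3 B=12)
  7. empty(B) -> (A=3 B=0)
  8. pour(A -> B) -> (A=0 B=3)
  9. fill(A) -> (A=5 B=3)
  10. pour(A -> B) -> (A=0 B=8)
  11. fill(A) -> (A=5 B=8)
  12. pour(A -> B) -> (A=1 B=12)
  13. empty(B) -> (A=1 B=0)
  14. pour(A -> B) -> (A=0 B=1)
  15. fill(A) -> (A=5 B=1)
  16. pour(A -> B) -> (A=0 B=6)
Target reached → yes.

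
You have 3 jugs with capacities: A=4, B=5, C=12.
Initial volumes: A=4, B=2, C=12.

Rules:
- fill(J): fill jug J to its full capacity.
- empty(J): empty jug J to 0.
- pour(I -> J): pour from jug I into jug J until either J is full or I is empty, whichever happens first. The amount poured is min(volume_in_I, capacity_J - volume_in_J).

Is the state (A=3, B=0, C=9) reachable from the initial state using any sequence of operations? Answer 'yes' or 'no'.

Answer: yes

Derivation:
BFS from (A=4, B=2, C=12):
  1. pour(C -> B) -> (A=4 B=5 C=9)
  2. empty(B) -> (A=4 B=0 C=9)
  3. pour(A -> B) -> (A=0 B=4 C=9)
  4. fill(A) -> (A=4 B=4 C=9)
  5. pour(A -> B) -> (A=3 B=5 C=9)
  6. empty(B) -> (A=3 B=0 C=9)
Target reached → yes.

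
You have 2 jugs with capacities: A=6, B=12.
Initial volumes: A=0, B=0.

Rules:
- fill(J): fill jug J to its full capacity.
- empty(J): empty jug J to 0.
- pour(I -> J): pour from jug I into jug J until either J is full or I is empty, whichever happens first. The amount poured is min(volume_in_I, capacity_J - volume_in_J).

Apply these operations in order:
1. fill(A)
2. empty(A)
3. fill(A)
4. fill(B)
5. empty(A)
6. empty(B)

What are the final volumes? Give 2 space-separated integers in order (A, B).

Step 1: fill(A) -> (A=6 B=0)
Step 2: empty(A) -> (A=0 B=0)
Step 3: fill(A) -> (A=6 B=0)
Step 4: fill(B) -> (A=6 B=12)
Step 5: empty(A) -> (A=0 B=12)
Step 6: empty(B) -> (A=0 B=0)

Answer: 0 0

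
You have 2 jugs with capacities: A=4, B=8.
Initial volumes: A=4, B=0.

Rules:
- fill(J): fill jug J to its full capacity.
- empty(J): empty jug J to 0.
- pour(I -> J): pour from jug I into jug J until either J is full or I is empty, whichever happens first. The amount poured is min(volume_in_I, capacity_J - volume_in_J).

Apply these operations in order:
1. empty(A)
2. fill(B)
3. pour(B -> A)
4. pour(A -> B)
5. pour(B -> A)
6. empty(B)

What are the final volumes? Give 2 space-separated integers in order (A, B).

Step 1: empty(A) -> (A=0 B=0)
Step 2: fill(B) -> (A=0 B=8)
Step 3: pour(B -> A) -> (A=4 B=4)
Step 4: pour(A -> B) -> (A=0 B=8)
Step 5: pour(B -> A) -> (A=4 B=4)
Step 6: empty(B) -> (A=4 B=0)

Answer: 4 0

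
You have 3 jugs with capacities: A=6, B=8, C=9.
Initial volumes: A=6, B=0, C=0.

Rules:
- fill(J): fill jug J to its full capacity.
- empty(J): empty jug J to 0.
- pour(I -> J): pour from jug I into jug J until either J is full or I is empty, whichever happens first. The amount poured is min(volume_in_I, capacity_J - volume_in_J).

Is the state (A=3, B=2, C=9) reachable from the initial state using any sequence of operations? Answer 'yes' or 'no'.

Answer: yes

Derivation:
BFS from (A=6, B=0, C=0):
  1. fill(B) -> (A=6 B=8 C=0)
  2. pour(A -> C) -> (A=0 B=8 C=6)
  3. pour(B -> A) -> (A=6 B=2 C=6)
  4. pour(A -> C) -> (A=3 B=2 C=9)
Target reached → yes.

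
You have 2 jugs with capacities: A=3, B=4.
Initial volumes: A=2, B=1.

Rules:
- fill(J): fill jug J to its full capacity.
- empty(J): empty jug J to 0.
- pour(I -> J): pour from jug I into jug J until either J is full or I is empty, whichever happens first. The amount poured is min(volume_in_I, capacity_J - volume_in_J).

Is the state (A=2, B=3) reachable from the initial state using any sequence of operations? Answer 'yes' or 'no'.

Answer: no

Derivation:
BFS explored all 15 reachable states.
Reachable set includes: (0,0), (0,1), (0,2), (0,3), (0,4), (1,0), (1,4), (2,0), (2,1), (2,4), (3,0), (3,1) ...
Target (A=2, B=3) not in reachable set → no.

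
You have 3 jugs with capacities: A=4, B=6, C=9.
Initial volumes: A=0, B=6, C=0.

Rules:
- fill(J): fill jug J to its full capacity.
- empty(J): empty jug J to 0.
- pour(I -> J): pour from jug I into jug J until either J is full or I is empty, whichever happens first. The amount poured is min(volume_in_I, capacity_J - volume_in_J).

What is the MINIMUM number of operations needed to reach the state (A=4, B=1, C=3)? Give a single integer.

Answer: 7

Derivation:
BFS from (A=0, B=6, C=0). One shortest path:
  1. fill(A) -> (A=4 B=6 C=0)
  2. pour(B -> C) -> (A=4 B=0 C=6)
  3. pour(A -> C) -> (A=1 B=0 C=9)
  4. pour(C -> B) -> (A=1 B=6 C=3)
  5. empty(B) -> (A=1 B=0 C=3)
  6. pour(A -> B) -> (A=0 B=1 C=3)
  7. fill(A) -> (A=4 B=1 C=3)
Reached target in 7 moves.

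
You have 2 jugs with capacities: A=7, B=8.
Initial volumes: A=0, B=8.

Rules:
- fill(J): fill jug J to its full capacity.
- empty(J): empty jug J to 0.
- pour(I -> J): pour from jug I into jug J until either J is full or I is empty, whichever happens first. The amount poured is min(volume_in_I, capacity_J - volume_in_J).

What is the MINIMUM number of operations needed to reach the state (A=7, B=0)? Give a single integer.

Answer: 2

Derivation:
BFS from (A=0, B=8). One shortest path:
  1. fill(A) -> (A=7 B=8)
  2. empty(B) -> (A=7 B=0)
Reached target in 2 moves.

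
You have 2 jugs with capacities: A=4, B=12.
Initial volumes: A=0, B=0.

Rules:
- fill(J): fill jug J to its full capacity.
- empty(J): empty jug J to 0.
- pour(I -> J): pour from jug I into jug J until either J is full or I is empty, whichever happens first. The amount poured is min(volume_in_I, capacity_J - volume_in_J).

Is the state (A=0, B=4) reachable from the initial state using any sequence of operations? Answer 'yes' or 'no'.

BFS from (A=0, B=0):
  1. fill(A) -> (A=4 B=0)
  2. pour(A -> B) -> (A=0 B=4)
Target reached → yes.

Answer: yes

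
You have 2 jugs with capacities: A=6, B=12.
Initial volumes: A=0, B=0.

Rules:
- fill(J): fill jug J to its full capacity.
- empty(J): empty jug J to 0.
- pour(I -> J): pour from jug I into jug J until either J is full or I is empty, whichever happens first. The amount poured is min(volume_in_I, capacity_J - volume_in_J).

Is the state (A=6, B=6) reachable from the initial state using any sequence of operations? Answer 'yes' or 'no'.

BFS from (A=0, B=0):
  1. fill(B) -> (A=0 B=12)
  2. pour(B -> A) -> (A=6 B=6)
Target reached → yes.

Answer: yes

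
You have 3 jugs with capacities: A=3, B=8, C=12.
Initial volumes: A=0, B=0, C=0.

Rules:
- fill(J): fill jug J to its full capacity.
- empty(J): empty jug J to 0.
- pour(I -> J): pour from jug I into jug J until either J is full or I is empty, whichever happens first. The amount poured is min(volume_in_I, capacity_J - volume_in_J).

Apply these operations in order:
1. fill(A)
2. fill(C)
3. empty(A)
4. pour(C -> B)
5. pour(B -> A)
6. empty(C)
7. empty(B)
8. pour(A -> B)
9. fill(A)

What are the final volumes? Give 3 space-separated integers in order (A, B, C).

Answer: 3 3 0

Derivation:
Step 1: fill(A) -> (A=3 B=0 C=0)
Step 2: fill(C) -> (A=3 B=0 C=12)
Step 3: empty(A) -> (A=0 B=0 C=12)
Step 4: pour(C -> B) -> (A=0 B=8 C=4)
Step 5: pour(B -> A) -> (A=3 B=5 C=4)
Step 6: empty(C) -> (A=3 B=5 C=0)
Step 7: empty(B) -> (A=3 B=0 C=0)
Step 8: pour(A -> B) -> (A=0 B=3 C=0)
Step 9: fill(A) -> (A=3 B=3 C=0)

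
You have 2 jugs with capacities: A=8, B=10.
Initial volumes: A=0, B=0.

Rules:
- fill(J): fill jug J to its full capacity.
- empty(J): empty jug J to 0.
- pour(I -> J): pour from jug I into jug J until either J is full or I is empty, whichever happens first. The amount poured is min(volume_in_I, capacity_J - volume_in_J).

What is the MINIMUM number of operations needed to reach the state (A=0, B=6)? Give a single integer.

Answer: 6

Derivation:
BFS from (A=0, B=0). One shortest path:
  1. fill(A) -> (A=8 B=0)
  2. pour(A -> B) -> (A=0 B=8)
  3. fill(A) -> (A=8 B=8)
  4. pour(A -> B) -> (A=6 B=10)
  5. empty(B) -> (A=6 B=0)
  6. pour(A -> B) -> (A=0 B=6)
Reached target in 6 moves.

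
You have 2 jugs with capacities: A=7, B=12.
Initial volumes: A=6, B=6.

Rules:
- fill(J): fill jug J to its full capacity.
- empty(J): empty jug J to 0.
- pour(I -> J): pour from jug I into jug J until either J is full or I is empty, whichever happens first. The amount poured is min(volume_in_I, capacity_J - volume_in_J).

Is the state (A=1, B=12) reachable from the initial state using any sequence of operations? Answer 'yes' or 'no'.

Answer: yes

Derivation:
BFS from (A=6, B=6):
  1. fill(A) -> (A=7 B=6)
  2. pour(A -> B) -> (A=1 B=12)
Target reached → yes.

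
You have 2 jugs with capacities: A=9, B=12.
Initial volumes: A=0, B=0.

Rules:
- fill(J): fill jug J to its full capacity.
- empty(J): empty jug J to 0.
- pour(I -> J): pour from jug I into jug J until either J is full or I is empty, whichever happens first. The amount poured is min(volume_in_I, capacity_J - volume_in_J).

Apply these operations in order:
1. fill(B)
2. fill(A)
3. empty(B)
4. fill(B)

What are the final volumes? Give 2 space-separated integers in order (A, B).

Step 1: fill(B) -> (A=0 B=12)
Step 2: fill(A) -> (A=9 B=12)
Step 3: empty(B) -> (A=9 B=0)
Step 4: fill(B) -> (A=9 B=12)

Answer: 9 12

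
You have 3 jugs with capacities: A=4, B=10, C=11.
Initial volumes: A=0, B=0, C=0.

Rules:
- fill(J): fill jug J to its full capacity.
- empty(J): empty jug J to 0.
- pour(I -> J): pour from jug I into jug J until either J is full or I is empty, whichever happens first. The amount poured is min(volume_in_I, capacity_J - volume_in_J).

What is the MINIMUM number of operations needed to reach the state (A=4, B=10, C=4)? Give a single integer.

BFS from (A=0, B=0, C=0). One shortest path:
  1. fill(A) -> (A=4 B=0 C=0)
  2. fill(B) -> (A=4 B=10 C=0)
  3. pour(A -> C) -> (A=0 B=10 C=4)
  4. fill(A) -> (A=4 B=10 C=4)
Reached target in 4 moves.

Answer: 4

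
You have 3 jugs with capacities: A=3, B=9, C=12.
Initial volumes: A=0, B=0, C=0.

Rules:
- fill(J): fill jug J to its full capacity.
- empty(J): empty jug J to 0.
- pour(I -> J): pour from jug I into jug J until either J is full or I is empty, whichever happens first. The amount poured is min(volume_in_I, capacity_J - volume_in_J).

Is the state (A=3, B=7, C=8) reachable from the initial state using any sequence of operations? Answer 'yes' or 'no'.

Answer: no

Derivation:
BFS explored all 40 reachable states.
Reachable set includes: (0,0,0), (0,0,3), (0,0,6), (0,0,9), (0,0,12), (0,3,0), (0,3,3), (0,3,6), (0,3,9), (0,3,12), (0,6,0), (0,6,3) ...
Target (A=3, B=7, C=8) not in reachable set → no.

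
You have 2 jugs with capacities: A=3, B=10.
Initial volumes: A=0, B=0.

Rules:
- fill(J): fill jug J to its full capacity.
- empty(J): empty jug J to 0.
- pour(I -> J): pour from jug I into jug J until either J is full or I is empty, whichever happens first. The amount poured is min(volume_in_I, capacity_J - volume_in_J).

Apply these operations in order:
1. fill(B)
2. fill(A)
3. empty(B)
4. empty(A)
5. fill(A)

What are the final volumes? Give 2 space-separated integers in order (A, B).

Step 1: fill(B) -> (A=0 B=10)
Step 2: fill(A) -> (A=3 B=10)
Step 3: empty(B) -> (A=3 B=0)
Step 4: empty(A) -> (A=0 B=0)
Step 5: fill(A) -> (A=3 B=0)

Answer: 3 0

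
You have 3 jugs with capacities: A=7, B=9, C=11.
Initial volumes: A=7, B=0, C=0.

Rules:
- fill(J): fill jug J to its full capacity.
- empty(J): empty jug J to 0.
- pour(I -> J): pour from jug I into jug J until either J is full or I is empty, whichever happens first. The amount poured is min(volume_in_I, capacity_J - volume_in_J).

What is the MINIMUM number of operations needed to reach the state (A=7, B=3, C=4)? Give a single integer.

Answer: 5

Derivation:
BFS from (A=7, B=0, C=0). One shortest path:
  1. pour(A -> B) -> (A=0 B=7 C=0)
  2. fill(A) -> (A=7 B=7 C=0)
  3. pour(A -> C) -> (A=0 B=7 C=7)
  4. pour(B -> C) -> (A=0 B=3 C=11)
  5. pour(C -> A) -> (A=7 B=3 C=4)
Reached target in 5 moves.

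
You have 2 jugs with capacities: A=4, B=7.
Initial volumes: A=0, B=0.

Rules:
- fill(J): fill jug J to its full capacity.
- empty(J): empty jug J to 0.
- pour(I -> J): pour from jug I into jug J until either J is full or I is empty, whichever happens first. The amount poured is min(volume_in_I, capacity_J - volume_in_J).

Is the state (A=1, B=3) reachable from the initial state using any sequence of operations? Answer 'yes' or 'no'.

Answer: no

Derivation:
BFS explored all 22 reachable states.
Reachable set includes: (0,0), (0,1), (0,2), (0,3), (0,4), (0,5), (0,6), (0,7), (1,0), (1,7), (2,0), (2,7) ...
Target (A=1, B=3) not in reachable set → no.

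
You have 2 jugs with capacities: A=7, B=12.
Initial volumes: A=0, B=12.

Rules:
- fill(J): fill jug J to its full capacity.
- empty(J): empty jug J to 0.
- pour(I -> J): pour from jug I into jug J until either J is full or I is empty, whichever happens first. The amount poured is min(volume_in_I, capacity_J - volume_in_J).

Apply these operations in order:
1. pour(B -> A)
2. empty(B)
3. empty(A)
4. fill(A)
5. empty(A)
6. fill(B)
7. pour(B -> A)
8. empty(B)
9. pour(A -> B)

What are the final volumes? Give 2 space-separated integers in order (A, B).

Answer: 0 7

Derivation:
Step 1: pour(B -> A) -> (A=7 B=5)
Step 2: empty(B) -> (A=7 B=0)
Step 3: empty(A) -> (A=0 B=0)
Step 4: fill(A) -> (A=7 B=0)
Step 5: empty(A) -> (A=0 B=0)
Step 6: fill(B) -> (A=0 B=12)
Step 7: pour(B -> A) -> (A=7 B=5)
Step 8: empty(B) -> (A=7 B=0)
Step 9: pour(A -> B) -> (A=0 B=7)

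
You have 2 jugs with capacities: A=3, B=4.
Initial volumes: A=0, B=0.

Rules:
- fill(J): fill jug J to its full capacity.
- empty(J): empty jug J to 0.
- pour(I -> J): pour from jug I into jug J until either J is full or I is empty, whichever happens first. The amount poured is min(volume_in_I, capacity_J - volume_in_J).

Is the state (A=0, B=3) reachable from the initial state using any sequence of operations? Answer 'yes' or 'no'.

Answer: yes

Derivation:
BFS from (A=0, B=0):
  1. fill(A) -> (A=3 B=0)
  2. pour(A -> B) -> (A=0 B=3)
Target reached → yes.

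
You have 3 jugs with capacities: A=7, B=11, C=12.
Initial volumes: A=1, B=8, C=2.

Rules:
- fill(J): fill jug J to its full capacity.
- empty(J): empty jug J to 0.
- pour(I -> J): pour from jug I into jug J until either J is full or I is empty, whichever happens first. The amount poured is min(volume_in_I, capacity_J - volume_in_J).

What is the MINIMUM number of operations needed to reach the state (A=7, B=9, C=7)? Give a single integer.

BFS from (A=1, B=8, C=2). One shortest path:
  1. pour(A -> B) -> (A=0 B=9 C=2)
  2. pour(C -> A) -> (A=2 B=9 C=0)
  3. fill(C) -> (A=2 B=9 C=12)
  4. pour(C -> A) -> (A=7 B=9 C=7)
Reached target in 4 moves.

Answer: 4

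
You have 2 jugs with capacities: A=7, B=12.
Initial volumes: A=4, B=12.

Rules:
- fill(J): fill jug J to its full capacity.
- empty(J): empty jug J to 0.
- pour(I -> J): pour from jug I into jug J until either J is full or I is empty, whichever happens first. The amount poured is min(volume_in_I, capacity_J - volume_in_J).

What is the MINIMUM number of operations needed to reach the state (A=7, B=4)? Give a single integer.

Answer: 3

Derivation:
BFS from (A=4, B=12). One shortest path:
  1. empty(B) -> (A=4 B=0)
  2. pour(A -> B) -> (A=0 B=4)
  3. fill(A) -> (A=7 B=4)
Reached target in 3 moves.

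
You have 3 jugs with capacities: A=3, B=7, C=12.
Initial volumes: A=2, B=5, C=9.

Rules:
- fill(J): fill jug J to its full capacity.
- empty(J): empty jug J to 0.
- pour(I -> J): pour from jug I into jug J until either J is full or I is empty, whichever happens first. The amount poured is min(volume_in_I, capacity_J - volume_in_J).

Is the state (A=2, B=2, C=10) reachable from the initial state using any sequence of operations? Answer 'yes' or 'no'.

BFS explored all 285 reachable states.
Reachable set includes: (0,0,0), (0,0,1), (0,0,2), (0,0,3), (0,0,4), (0,0,5), (0,0,6), (0,0,7), (0,0,8), (0,0,9), (0,0,10), (0,0,11) ...
Target (A=2, B=2, C=10) not in reachable set → no.

Answer: no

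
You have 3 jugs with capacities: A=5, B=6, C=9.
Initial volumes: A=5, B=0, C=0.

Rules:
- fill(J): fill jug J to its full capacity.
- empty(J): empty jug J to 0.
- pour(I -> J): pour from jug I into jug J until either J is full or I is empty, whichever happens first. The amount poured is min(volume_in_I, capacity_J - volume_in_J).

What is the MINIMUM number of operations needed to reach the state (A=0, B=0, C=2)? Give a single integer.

Answer: 5

Derivation:
BFS from (A=5, B=0, C=0). One shortest path:
  1. fill(B) -> (A=5 B=6 C=0)
  2. pour(A -> C) -> (A=0 B=6 C=5)
  3. pour(B -> C) -> (A=0 B=2 C=9)
  4. empty(C) -> (A=0 B=2 C=0)
  5. pour(B -> C) -> (A=0 B=0 C=2)
Reached target in 5 moves.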